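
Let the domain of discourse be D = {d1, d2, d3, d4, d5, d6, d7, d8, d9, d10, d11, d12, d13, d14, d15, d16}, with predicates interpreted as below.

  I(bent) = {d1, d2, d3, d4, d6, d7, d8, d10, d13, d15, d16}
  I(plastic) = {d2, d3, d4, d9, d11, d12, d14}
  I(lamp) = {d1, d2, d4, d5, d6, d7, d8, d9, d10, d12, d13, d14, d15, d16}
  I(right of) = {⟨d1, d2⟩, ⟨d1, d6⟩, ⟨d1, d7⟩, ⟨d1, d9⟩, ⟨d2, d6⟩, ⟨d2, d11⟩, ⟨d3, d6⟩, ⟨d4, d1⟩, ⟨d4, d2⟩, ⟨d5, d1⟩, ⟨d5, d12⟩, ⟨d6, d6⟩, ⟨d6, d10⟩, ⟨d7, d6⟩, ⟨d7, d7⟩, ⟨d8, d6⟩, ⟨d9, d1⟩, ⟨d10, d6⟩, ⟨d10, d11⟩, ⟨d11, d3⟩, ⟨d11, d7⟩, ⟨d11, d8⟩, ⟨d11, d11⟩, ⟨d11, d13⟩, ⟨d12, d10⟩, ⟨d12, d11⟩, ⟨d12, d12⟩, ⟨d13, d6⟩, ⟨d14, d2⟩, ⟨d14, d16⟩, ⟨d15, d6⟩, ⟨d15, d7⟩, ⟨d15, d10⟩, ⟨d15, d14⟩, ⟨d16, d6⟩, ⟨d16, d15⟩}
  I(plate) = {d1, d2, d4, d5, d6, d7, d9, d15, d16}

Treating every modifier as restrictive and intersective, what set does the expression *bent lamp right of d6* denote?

{d1, d2, d6, d7, d8, d10, d13, d15, d16}

⟦right of d6⟧ = {x : ⟨x, d6⟩ ∈ ⟦right of⟧} = {d1, d2, d3, d6, d7, d8, d10, d13, d15, d16}
⟦lamp⟧ = {d1, d2, d4, d5, d6, d7, d8, d9, d10, d12, d13, d14, d15, d16}
… ∩ ⟦right of d6⟧ = {d1, d2, d4, d5, d6, d7, d8, d9, d10, d12, d13, d14, d15, d16} ∩ {d1, d2, d3, d6, d7, d8, d10, d13, d15, d16} = {d1, d2, d6, d7, d8, d10, d13, d15, d16}
… ∩ ⟦bent⟧ = {d1, d2, d6, d7, d8, d10, d13, d15, d16} ∩ {d1, d2, d3, d4, d6, d7, d8, d10, d13, d15, d16} = {d1, d2, d6, d7, d8, d10, d13, d15, d16}
So ⟦bent lamp right of d6⟧ = {d1, d2, d6, d7, d8, d10, d13, d15, d16}.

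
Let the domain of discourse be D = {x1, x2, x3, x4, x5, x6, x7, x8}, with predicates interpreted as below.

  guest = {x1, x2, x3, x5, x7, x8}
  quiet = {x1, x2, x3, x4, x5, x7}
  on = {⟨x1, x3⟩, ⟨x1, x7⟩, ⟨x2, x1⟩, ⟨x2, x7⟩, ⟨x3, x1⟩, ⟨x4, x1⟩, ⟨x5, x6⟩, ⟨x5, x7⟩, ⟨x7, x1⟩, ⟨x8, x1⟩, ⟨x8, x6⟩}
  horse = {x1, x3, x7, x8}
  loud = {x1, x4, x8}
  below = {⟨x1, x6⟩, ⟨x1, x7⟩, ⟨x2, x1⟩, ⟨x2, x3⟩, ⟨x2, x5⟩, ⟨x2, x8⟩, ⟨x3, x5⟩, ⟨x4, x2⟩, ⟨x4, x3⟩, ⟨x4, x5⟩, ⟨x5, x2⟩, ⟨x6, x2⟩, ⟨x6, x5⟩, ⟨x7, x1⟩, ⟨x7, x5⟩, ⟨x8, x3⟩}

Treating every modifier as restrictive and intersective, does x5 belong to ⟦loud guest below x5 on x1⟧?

no

⟦below x5⟧ = {x : ⟨x, x5⟩ ∈ ⟦below⟧} = {x2, x3, x4, x6, x7}
⟦on x1⟧ = {x : ⟨x, x1⟩ ∈ ⟦on⟧} = {x2, x3, x4, x7, x8}
⟦guest⟧ = {x1, x2, x3, x5, x7, x8}
… ∩ ⟦below x5⟧ = {x1, x2, x3, x5, x7, x8} ∩ {x2, x3, x4, x6, x7} = {x2, x3, x7}
… ∩ ⟦on x1⟧ = {x2, x3, x7} ∩ {x2, x3, x4, x7, x8} = {x2, x3, x7}
… ∩ ⟦loud⟧ = {x2, x3, x7} ∩ {x1, x4, x8} = ∅
⟦loud guest below x5 on x1⟧ = ∅; x5 ∉ this set.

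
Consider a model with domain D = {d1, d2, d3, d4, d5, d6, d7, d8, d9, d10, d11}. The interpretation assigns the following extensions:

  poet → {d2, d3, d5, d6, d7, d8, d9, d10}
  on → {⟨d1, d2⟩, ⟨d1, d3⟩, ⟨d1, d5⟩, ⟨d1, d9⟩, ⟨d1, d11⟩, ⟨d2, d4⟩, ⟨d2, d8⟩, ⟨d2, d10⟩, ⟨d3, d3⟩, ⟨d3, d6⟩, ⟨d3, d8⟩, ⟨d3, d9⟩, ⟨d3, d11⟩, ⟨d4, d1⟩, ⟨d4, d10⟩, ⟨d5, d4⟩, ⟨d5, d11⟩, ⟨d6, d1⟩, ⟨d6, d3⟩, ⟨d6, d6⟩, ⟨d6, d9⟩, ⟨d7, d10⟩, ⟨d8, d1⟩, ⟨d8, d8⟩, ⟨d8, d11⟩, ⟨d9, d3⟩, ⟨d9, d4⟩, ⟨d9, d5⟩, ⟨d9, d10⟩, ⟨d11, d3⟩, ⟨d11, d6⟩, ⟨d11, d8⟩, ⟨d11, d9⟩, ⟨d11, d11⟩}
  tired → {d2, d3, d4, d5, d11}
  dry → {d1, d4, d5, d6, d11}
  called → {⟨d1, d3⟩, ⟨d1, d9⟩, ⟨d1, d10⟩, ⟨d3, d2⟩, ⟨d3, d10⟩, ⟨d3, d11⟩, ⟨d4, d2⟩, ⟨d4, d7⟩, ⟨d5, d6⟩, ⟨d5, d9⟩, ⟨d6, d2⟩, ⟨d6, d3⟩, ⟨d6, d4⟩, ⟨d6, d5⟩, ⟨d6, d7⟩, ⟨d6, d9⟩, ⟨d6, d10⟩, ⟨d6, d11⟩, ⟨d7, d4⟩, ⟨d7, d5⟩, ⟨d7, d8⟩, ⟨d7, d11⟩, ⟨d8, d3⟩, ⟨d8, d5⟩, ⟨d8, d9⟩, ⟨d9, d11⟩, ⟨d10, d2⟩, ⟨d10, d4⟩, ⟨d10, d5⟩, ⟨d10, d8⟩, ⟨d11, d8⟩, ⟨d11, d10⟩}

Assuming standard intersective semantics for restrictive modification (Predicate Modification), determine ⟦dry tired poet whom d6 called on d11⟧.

{d5}

⟦whom d6 called⟧ = {x : ⟨d6, x⟩ ∈ ⟦called⟧} = {d2, d3, d4, d5, d7, d9, d10, d11}
⟦on d11⟧ = {x : ⟨x, d11⟩ ∈ ⟦on⟧} = {d1, d3, d5, d8, d11}
⟦poet⟧ = {d2, d3, d5, d6, d7, d8, d9, d10}
… ∩ ⟦whom d6 called⟧ = {d2, d3, d5, d6, d7, d8, d9, d10} ∩ {d2, d3, d4, d5, d7, d9, d10, d11} = {d2, d3, d5, d7, d9, d10}
… ∩ ⟦on d11⟧ = {d2, d3, d5, d7, d9, d10} ∩ {d1, d3, d5, d8, d11} = {d3, d5}
… ∩ ⟦dry⟧ = {d3, d5} ∩ {d1, d4, d5, d6, d11} = {d5}
… ∩ ⟦tired⟧ = {d5} ∩ {d2, d3, d4, d5, d11} = {d5}
So ⟦dry tired poet whom d6 called on d11⟧ = {d5}.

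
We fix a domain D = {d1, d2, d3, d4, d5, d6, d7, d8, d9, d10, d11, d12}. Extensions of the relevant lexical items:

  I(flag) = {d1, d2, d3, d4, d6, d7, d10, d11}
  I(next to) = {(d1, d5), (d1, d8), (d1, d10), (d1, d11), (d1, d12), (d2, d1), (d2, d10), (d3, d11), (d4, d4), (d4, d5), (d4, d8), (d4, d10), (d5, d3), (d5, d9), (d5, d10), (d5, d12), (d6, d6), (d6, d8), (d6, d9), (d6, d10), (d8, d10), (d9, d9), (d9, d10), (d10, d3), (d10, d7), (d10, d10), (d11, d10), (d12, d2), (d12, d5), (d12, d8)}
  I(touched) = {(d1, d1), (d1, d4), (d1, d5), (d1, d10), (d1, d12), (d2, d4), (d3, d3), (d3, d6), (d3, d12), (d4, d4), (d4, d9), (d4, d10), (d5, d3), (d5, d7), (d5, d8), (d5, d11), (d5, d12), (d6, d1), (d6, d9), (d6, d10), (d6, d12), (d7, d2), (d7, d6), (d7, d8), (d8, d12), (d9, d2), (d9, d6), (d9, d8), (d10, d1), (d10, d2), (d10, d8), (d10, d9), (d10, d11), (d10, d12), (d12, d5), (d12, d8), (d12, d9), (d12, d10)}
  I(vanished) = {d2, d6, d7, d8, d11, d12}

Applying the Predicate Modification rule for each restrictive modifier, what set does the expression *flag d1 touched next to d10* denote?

{d1, d4, d10}

⟦d1 touched⟧ = {x : ⟨d1, x⟩ ∈ ⟦touched⟧} = {d1, d4, d5, d10, d12}
⟦next to d10⟧ = {x : ⟨x, d10⟩ ∈ ⟦next to⟧} = {d1, d2, d4, d5, d6, d8, d9, d10, d11}
⟦flag⟧ = {d1, d2, d3, d4, d6, d7, d10, d11}
… ∩ ⟦d1 touched⟧ = {d1, d2, d3, d4, d6, d7, d10, d11} ∩ {d1, d4, d5, d10, d12} = {d1, d4, d10}
… ∩ ⟦next to d10⟧ = {d1, d4, d10} ∩ {d1, d2, d4, d5, d6, d8, d9, d10, d11} = {d1, d4, d10}
So ⟦flag d1 touched next to d10⟧ = {d1, d4, d10}.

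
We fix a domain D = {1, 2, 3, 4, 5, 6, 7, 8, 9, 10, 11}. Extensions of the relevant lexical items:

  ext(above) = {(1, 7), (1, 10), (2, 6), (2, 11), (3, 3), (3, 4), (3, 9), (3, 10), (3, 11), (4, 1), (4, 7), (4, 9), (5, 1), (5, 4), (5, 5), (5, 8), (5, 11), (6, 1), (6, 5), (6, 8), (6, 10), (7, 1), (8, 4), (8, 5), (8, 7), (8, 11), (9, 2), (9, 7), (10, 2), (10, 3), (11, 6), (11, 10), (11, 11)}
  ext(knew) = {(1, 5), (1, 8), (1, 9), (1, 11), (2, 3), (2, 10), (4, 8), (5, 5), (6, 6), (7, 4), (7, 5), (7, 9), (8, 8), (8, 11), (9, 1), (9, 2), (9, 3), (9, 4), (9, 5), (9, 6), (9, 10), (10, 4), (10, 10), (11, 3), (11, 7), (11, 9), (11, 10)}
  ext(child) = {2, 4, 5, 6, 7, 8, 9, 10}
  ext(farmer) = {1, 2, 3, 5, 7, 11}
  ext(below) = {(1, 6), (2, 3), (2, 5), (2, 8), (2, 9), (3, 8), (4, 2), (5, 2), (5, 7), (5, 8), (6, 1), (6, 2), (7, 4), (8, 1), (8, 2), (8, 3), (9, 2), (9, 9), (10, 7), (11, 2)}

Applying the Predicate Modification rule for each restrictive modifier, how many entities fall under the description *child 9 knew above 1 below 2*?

⟦9 knew⟧ = {x : ⟨9, x⟩ ∈ ⟦knew⟧} = {1, 2, 3, 4, 5, 6, 10}
⟦above 1⟧ = {x : ⟨x, 1⟩ ∈ ⟦above⟧} = {4, 5, 6, 7}
⟦below 2⟧ = {x : ⟨x, 2⟩ ∈ ⟦below⟧} = {4, 5, 6, 8, 9, 11}
⟦child⟧ = {2, 4, 5, 6, 7, 8, 9, 10}
… ∩ ⟦9 knew⟧ = {2, 4, 5, 6, 7, 8, 9, 10} ∩ {1, 2, 3, 4, 5, 6, 10} = {2, 4, 5, 6, 10}
… ∩ ⟦above 1⟧ = {2, 4, 5, 6, 10} ∩ {4, 5, 6, 7} = {4, 5, 6}
… ∩ ⟦below 2⟧ = {4, 5, 6} ∩ {4, 5, 6, 8, 9, 11} = {4, 5, 6}
⟦child 9 knew above 1 below 2⟧ = {4, 5, 6}, so the cardinality is 3.

3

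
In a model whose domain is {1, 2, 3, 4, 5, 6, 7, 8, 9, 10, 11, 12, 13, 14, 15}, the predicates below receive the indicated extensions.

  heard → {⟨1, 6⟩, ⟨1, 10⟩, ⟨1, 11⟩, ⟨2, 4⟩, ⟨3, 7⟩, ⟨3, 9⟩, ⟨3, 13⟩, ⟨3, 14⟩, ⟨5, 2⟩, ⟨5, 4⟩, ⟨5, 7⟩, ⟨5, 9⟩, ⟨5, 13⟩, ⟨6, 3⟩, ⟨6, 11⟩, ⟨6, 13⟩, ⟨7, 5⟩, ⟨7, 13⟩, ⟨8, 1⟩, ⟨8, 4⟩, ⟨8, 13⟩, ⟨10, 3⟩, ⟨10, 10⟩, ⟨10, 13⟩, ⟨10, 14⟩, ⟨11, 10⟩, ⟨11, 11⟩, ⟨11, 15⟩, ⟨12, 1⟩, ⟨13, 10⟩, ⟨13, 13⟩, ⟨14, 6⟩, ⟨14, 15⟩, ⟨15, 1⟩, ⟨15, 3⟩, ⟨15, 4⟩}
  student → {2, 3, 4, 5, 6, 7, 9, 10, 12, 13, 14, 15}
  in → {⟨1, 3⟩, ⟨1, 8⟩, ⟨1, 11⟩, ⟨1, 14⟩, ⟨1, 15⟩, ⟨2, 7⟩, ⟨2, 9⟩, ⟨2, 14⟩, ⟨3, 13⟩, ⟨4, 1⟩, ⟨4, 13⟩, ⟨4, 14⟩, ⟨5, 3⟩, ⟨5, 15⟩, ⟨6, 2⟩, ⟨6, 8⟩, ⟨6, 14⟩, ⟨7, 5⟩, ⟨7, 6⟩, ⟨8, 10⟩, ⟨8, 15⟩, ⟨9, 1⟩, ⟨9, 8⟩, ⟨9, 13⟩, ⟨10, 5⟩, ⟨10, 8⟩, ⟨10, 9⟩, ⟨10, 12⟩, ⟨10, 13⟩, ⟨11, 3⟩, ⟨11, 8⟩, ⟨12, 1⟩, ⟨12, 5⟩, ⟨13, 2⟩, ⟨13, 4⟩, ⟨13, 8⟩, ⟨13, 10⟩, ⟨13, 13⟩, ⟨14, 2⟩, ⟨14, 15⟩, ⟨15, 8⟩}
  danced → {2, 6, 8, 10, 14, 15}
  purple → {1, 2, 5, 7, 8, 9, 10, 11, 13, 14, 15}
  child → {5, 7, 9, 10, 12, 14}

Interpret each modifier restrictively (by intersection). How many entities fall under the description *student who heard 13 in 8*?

3

⟦who heard 13⟧ = {x : ⟨x, 13⟩ ∈ ⟦heard⟧} = {3, 5, 6, 7, 8, 10, 13}
⟦in 8⟧ = {x : ⟨x, 8⟩ ∈ ⟦in⟧} = {1, 6, 9, 10, 11, 13, 15}
⟦student⟧ = {2, 3, 4, 5, 6, 7, 9, 10, 12, 13, 14, 15}
… ∩ ⟦who heard 13⟧ = {2, 3, 4, 5, 6, 7, 9, 10, 12, 13, 14, 15} ∩ {3, 5, 6, 7, 8, 10, 13} = {3, 5, 6, 7, 10, 13}
… ∩ ⟦in 8⟧ = {3, 5, 6, 7, 10, 13} ∩ {1, 6, 9, 10, 11, 13, 15} = {6, 10, 13}
⟦student who heard 13 in 8⟧ = {6, 10, 13}, so the cardinality is 3.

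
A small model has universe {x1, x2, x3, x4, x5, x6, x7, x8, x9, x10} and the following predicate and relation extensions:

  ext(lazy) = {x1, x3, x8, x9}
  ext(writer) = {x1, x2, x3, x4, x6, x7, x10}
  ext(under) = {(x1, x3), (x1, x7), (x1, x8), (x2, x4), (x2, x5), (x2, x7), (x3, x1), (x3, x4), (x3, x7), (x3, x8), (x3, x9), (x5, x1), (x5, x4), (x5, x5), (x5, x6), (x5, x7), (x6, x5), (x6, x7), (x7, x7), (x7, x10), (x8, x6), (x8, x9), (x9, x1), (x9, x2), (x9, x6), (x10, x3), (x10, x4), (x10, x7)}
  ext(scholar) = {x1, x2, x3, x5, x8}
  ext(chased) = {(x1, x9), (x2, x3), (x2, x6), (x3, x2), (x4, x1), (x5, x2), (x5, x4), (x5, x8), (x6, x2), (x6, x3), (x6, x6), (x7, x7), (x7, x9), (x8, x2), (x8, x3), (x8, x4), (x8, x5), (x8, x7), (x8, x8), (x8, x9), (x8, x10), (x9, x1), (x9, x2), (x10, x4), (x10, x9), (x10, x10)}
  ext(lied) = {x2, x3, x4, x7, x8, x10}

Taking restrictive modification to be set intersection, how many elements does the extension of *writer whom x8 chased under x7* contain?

4

⟦whom x8 chased⟧ = {x : ⟨x8, x⟩ ∈ ⟦chased⟧} = {x2, x3, x4, x5, x7, x8, x9, x10}
⟦under x7⟧ = {x : ⟨x, x7⟩ ∈ ⟦under⟧} = {x1, x2, x3, x5, x6, x7, x10}
⟦writer⟧ = {x1, x2, x3, x4, x6, x7, x10}
… ∩ ⟦whom x8 chased⟧ = {x1, x2, x3, x4, x6, x7, x10} ∩ {x2, x3, x4, x5, x7, x8, x9, x10} = {x2, x3, x4, x7, x10}
… ∩ ⟦under x7⟧ = {x2, x3, x4, x7, x10} ∩ {x1, x2, x3, x5, x6, x7, x10} = {x2, x3, x7, x10}
⟦writer whom x8 chased under x7⟧ = {x2, x3, x7, x10}, so the cardinality is 4.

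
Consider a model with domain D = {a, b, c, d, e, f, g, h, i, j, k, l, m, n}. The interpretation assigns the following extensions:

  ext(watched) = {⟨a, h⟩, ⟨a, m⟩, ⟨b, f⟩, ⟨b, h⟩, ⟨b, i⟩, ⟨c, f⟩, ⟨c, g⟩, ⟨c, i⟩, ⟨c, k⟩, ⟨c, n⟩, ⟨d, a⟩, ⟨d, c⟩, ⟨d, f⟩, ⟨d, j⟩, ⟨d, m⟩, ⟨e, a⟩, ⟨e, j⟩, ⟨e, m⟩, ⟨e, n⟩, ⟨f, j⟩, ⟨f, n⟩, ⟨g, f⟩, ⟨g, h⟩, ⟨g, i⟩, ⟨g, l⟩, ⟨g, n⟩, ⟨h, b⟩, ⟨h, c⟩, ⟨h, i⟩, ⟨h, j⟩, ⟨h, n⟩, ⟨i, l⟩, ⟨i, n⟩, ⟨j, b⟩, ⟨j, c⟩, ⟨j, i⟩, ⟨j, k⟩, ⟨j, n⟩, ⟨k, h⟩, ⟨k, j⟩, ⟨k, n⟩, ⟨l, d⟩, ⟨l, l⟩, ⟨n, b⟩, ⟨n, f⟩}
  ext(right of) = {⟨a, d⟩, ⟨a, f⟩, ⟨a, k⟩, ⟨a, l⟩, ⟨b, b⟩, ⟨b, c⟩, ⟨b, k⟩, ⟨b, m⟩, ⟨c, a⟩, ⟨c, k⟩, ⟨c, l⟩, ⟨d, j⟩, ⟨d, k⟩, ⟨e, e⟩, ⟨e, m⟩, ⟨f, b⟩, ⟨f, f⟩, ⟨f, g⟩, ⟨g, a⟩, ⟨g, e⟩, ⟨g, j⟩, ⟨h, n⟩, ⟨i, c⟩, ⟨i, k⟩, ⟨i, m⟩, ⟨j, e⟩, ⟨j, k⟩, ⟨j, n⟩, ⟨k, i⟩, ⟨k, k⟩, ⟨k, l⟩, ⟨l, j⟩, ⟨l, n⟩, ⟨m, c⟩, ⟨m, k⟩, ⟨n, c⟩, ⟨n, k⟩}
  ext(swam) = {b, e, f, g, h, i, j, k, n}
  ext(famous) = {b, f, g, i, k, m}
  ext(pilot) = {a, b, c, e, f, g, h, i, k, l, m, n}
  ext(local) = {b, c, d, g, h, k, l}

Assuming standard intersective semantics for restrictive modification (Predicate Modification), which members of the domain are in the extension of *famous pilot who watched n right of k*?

⟦who watched n⟧ = {x : ⟨x, n⟩ ∈ ⟦watched⟧} = {c, e, f, g, h, i, j, k}
⟦right of k⟧ = {x : ⟨x, k⟩ ∈ ⟦right of⟧} = {a, b, c, d, i, j, k, m, n}
⟦pilot⟧ = {a, b, c, e, f, g, h, i, k, l, m, n}
… ∩ ⟦who watched n⟧ = {a, b, c, e, f, g, h, i, k, l, m, n} ∩ {c, e, f, g, h, i, j, k} = {c, e, f, g, h, i, k}
… ∩ ⟦right of k⟧ = {c, e, f, g, h, i, k} ∩ {a, b, c, d, i, j, k, m, n} = {c, i, k}
… ∩ ⟦famous⟧ = {c, i, k} ∩ {b, f, g, i, k, m} = {i, k}
So ⟦famous pilot who watched n right of k⟧ = {i, k}.

{i, k}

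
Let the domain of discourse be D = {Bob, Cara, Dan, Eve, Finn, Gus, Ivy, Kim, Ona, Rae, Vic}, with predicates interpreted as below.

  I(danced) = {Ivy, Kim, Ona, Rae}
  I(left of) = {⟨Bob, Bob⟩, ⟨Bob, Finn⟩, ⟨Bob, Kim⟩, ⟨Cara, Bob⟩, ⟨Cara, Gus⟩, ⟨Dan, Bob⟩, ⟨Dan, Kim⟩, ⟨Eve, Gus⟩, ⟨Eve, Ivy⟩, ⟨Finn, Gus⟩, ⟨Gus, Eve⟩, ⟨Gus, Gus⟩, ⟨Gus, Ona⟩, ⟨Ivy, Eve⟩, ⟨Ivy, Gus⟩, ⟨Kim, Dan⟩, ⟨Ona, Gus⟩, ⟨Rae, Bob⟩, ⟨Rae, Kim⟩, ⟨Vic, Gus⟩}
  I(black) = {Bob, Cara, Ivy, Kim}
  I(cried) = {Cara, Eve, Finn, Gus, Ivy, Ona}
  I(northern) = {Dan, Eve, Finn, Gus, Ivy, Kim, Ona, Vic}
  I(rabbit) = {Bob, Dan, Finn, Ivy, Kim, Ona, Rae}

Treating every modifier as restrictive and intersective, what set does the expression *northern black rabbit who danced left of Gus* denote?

⟦who danced⟧ = ⟦danced⟧ = {Ivy, Kim, Ona, Rae}
⟦left of Gus⟧ = {x : ⟨x, Gus⟩ ∈ ⟦left of⟧} = {Cara, Eve, Finn, Gus, Ivy, Ona, Vic}
⟦rabbit⟧ = {Bob, Dan, Finn, Ivy, Kim, Ona, Rae}
… ∩ ⟦who danced⟧ = {Bob, Dan, Finn, Ivy, Kim, Ona, Rae} ∩ {Ivy, Kim, Ona, Rae} = {Ivy, Kim, Ona, Rae}
… ∩ ⟦left of Gus⟧ = {Ivy, Kim, Ona, Rae} ∩ {Cara, Eve, Finn, Gus, Ivy, Ona, Vic} = {Ivy, Ona}
… ∩ ⟦northern⟧ = {Ivy, Ona} ∩ {Dan, Eve, Finn, Gus, Ivy, Kim, Ona, Vic} = {Ivy, Ona}
… ∩ ⟦black⟧ = {Ivy, Ona} ∩ {Bob, Cara, Ivy, Kim} = {Ivy}
So ⟦northern black rabbit who danced left of Gus⟧ = {Ivy}.

{Ivy}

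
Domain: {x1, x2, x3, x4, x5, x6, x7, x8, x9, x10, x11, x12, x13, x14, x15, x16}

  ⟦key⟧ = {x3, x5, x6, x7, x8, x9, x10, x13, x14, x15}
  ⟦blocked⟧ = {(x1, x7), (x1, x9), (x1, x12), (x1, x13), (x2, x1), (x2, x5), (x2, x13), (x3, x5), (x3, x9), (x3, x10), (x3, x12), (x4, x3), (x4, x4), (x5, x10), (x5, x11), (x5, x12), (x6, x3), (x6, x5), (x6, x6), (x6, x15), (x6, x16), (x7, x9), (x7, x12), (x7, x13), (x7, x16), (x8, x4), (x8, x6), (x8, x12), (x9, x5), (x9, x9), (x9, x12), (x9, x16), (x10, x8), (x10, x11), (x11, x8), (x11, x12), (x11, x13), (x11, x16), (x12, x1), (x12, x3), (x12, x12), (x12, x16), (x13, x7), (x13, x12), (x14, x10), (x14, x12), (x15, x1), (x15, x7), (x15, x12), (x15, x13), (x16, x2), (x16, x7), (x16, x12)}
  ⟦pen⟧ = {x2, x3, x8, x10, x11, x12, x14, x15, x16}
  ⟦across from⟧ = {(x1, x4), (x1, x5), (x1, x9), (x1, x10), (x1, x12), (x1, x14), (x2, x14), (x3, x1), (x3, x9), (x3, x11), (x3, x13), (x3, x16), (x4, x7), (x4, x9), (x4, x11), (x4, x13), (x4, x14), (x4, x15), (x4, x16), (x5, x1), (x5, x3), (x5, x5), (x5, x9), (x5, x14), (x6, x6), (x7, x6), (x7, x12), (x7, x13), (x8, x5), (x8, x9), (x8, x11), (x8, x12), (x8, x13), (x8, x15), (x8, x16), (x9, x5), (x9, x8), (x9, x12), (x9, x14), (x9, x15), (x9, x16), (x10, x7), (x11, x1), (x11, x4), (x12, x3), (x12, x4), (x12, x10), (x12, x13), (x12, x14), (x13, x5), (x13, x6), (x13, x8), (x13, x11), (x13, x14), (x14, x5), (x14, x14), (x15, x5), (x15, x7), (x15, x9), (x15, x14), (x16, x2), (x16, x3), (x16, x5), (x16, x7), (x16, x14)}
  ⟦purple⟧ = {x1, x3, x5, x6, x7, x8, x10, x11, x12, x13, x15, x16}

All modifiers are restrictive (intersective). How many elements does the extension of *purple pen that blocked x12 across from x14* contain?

⟦that blocked x12⟧ = {x : ⟨x, x12⟩ ∈ ⟦blocked⟧} = {x1, x3, x5, x7, x8, x9, x11, x12, x13, x14, x15, x16}
⟦across from x14⟧ = {x : ⟨x, x14⟩ ∈ ⟦across from⟧} = {x1, x2, x4, x5, x9, x12, x13, x14, x15, x16}
⟦pen⟧ = {x2, x3, x8, x10, x11, x12, x14, x15, x16}
… ∩ ⟦that blocked x12⟧ = {x2, x3, x8, x10, x11, x12, x14, x15, x16} ∩ {x1, x3, x5, x7, x8, x9, x11, x12, x13, x14, x15, x16} = {x3, x8, x11, x12, x14, x15, x16}
… ∩ ⟦across from x14⟧ = {x3, x8, x11, x12, x14, x15, x16} ∩ {x1, x2, x4, x5, x9, x12, x13, x14, x15, x16} = {x12, x14, x15, x16}
… ∩ ⟦purple⟧ = {x12, x14, x15, x16} ∩ {x1, x3, x5, x6, x7, x8, x10, x11, x12, x13, x15, x16} = {x12, x15, x16}
⟦purple pen that blocked x12 across from x14⟧ = {x12, x15, x16}, so the cardinality is 3.

3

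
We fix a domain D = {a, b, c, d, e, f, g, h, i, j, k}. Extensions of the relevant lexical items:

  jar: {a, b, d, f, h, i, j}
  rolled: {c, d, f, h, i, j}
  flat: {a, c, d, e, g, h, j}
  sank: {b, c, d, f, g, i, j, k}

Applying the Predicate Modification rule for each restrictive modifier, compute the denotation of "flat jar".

⟦jar⟧ = {a, b, d, f, h, i, j}
… ∩ ⟦flat⟧ = {a, b, d, f, h, i, j} ∩ {a, c, d, e, g, h, j} = {a, d, h, j}
So ⟦flat jar⟧ = {a, d, h, j}.

{a, d, h, j}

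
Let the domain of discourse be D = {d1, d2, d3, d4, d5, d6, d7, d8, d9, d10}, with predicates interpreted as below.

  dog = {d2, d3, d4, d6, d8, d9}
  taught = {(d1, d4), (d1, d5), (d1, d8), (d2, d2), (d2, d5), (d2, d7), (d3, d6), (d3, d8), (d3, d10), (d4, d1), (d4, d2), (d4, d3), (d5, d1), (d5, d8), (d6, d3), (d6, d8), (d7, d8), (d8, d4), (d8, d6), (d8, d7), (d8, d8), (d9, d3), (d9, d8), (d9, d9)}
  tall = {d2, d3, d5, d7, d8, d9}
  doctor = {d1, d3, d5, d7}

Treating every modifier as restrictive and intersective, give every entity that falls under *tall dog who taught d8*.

{d3, d8, d9}

⟦who taught d8⟧ = {x : ⟨x, d8⟩ ∈ ⟦taught⟧} = {d1, d3, d5, d6, d7, d8, d9}
⟦dog⟧ = {d2, d3, d4, d6, d8, d9}
… ∩ ⟦who taught d8⟧ = {d2, d3, d4, d6, d8, d9} ∩ {d1, d3, d5, d6, d7, d8, d9} = {d3, d6, d8, d9}
… ∩ ⟦tall⟧ = {d3, d6, d8, d9} ∩ {d2, d3, d5, d7, d8, d9} = {d3, d8, d9}
So ⟦tall dog who taught d8⟧ = {d3, d8, d9}.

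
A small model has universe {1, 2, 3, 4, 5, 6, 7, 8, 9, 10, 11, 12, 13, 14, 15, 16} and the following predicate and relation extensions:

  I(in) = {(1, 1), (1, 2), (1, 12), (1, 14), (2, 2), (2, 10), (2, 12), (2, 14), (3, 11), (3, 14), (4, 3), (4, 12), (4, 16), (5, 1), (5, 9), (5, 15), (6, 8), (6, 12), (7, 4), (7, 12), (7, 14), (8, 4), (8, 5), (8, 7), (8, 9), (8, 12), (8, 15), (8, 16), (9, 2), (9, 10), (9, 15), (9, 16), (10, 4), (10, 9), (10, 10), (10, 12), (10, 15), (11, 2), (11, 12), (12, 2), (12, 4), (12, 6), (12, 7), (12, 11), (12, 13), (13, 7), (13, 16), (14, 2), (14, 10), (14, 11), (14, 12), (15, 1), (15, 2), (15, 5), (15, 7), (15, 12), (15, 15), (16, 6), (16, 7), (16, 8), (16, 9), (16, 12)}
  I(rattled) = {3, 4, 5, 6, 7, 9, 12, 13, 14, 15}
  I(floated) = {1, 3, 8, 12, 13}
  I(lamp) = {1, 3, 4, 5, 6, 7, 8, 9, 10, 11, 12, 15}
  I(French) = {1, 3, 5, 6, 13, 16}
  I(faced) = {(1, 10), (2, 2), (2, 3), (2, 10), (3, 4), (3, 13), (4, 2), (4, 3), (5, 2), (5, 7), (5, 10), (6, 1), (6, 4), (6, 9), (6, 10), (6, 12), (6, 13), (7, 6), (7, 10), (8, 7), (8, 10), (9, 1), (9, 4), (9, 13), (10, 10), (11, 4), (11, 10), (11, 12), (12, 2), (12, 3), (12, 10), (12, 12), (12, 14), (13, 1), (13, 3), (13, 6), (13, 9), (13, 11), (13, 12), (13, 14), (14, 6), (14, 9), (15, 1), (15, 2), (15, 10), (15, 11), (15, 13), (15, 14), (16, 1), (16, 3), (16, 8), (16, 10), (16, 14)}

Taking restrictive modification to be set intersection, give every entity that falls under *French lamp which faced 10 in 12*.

{1, 6}

⟦which faced 10⟧ = {x : ⟨x, 10⟩ ∈ ⟦faced⟧} = {1, 2, 5, 6, 7, 8, 10, 11, 12, 15, 16}
⟦in 12⟧ = {x : ⟨x, 12⟩ ∈ ⟦in⟧} = {1, 2, 4, 6, 7, 8, 10, 11, 14, 15, 16}
⟦lamp⟧ = {1, 3, 4, 5, 6, 7, 8, 9, 10, 11, 12, 15}
… ∩ ⟦which faced 10⟧ = {1, 3, 4, 5, 6, 7, 8, 9, 10, 11, 12, 15} ∩ {1, 2, 5, 6, 7, 8, 10, 11, 12, 15, 16} = {1, 5, 6, 7, 8, 10, 11, 12, 15}
… ∩ ⟦in 12⟧ = {1, 5, 6, 7, 8, 10, 11, 12, 15} ∩ {1, 2, 4, 6, 7, 8, 10, 11, 14, 15, 16} = {1, 6, 7, 8, 10, 11, 15}
… ∩ ⟦French⟧ = {1, 6, 7, 8, 10, 11, 15} ∩ {1, 3, 5, 6, 13, 16} = {1, 6}
So ⟦French lamp which faced 10 in 12⟧ = {1, 6}.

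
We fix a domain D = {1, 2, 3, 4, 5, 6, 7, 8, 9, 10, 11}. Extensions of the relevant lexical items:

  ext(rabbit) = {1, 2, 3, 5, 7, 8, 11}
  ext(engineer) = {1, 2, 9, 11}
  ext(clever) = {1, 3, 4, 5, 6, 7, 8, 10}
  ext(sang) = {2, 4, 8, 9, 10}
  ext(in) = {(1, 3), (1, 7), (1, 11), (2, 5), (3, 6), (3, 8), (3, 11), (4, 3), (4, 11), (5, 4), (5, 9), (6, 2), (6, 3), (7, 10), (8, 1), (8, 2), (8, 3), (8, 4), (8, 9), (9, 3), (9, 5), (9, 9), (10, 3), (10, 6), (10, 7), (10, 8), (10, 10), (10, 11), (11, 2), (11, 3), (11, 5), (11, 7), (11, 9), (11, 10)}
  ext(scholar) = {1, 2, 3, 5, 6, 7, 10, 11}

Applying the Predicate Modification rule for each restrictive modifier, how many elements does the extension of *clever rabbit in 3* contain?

⟦in 3⟧ = {x : ⟨x, 3⟩ ∈ ⟦in⟧} = {1, 4, 6, 8, 9, 10, 11}
⟦rabbit⟧ = {1, 2, 3, 5, 7, 8, 11}
… ∩ ⟦in 3⟧ = {1, 2, 3, 5, 7, 8, 11} ∩ {1, 4, 6, 8, 9, 10, 11} = {1, 8, 11}
… ∩ ⟦clever⟧ = {1, 8, 11} ∩ {1, 3, 4, 5, 6, 7, 8, 10} = {1, 8}
⟦clever rabbit in 3⟧ = {1, 8}, so the cardinality is 2.

2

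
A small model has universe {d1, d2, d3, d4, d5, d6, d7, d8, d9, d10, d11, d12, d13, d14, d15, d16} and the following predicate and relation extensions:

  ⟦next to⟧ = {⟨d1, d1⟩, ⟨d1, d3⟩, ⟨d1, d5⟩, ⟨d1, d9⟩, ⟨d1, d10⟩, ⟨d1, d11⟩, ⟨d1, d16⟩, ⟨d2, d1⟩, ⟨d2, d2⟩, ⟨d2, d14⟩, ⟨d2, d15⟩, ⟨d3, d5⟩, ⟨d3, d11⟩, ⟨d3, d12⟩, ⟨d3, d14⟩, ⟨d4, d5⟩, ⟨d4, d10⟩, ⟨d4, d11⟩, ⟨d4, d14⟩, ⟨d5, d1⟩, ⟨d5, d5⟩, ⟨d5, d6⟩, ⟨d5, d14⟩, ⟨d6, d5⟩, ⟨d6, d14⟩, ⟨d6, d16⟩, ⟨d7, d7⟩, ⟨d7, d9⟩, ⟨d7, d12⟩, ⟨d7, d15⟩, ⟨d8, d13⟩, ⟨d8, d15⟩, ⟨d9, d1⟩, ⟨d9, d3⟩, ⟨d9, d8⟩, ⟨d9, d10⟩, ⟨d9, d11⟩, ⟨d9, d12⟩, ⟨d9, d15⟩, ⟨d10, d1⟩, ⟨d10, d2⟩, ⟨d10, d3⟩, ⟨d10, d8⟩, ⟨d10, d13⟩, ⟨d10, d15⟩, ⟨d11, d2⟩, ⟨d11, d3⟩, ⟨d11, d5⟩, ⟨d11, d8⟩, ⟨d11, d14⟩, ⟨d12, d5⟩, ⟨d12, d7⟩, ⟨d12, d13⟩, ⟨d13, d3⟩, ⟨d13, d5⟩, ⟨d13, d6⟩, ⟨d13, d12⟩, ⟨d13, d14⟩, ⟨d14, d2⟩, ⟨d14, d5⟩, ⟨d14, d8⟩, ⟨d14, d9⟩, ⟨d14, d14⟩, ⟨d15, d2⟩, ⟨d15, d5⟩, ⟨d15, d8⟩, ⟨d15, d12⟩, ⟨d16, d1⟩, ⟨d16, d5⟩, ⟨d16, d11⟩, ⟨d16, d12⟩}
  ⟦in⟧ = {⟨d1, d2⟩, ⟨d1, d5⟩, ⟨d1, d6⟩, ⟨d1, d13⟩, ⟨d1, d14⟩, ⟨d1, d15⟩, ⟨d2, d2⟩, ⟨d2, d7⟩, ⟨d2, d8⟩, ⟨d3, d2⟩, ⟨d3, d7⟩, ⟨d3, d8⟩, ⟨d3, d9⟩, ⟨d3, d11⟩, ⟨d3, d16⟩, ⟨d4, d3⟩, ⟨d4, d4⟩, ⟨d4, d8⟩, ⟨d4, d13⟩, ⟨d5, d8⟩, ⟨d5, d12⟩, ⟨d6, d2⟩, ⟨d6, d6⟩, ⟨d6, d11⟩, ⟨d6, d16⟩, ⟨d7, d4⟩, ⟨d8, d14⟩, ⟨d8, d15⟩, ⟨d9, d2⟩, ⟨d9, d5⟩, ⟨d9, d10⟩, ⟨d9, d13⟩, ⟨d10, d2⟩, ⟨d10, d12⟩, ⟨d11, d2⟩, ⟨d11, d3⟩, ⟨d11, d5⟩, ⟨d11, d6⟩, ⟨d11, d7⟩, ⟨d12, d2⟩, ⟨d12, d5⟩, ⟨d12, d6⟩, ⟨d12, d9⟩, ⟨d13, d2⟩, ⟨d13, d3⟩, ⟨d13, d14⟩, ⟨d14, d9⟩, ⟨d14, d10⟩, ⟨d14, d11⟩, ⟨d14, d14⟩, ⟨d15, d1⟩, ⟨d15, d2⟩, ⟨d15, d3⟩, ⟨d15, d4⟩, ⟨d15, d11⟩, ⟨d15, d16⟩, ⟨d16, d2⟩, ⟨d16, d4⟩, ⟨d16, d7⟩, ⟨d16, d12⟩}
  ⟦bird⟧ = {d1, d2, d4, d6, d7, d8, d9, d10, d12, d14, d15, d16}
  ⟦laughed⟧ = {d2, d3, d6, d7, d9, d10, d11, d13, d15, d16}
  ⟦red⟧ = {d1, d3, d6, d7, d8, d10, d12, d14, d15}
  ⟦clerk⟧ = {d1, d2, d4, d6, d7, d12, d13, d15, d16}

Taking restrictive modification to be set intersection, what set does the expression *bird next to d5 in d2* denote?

⟦next to d5⟧ = {x : ⟨x, d5⟩ ∈ ⟦next to⟧} = {d1, d3, d4, d5, d6, d11, d12, d13, d14, d15, d16}
⟦in d2⟧ = {x : ⟨x, d2⟩ ∈ ⟦in⟧} = {d1, d2, d3, d6, d9, d10, d11, d12, d13, d15, d16}
⟦bird⟧ = {d1, d2, d4, d6, d7, d8, d9, d10, d12, d14, d15, d16}
… ∩ ⟦next to d5⟧ = {d1, d2, d4, d6, d7, d8, d9, d10, d12, d14, d15, d16} ∩ {d1, d3, d4, d5, d6, d11, d12, d13, d14, d15, d16} = {d1, d4, d6, d12, d14, d15, d16}
… ∩ ⟦in d2⟧ = {d1, d4, d6, d12, d14, d15, d16} ∩ {d1, d2, d3, d6, d9, d10, d11, d12, d13, d15, d16} = {d1, d6, d12, d15, d16}
So ⟦bird next to d5 in d2⟧ = {d1, d6, d12, d15, d16}.

{d1, d6, d12, d15, d16}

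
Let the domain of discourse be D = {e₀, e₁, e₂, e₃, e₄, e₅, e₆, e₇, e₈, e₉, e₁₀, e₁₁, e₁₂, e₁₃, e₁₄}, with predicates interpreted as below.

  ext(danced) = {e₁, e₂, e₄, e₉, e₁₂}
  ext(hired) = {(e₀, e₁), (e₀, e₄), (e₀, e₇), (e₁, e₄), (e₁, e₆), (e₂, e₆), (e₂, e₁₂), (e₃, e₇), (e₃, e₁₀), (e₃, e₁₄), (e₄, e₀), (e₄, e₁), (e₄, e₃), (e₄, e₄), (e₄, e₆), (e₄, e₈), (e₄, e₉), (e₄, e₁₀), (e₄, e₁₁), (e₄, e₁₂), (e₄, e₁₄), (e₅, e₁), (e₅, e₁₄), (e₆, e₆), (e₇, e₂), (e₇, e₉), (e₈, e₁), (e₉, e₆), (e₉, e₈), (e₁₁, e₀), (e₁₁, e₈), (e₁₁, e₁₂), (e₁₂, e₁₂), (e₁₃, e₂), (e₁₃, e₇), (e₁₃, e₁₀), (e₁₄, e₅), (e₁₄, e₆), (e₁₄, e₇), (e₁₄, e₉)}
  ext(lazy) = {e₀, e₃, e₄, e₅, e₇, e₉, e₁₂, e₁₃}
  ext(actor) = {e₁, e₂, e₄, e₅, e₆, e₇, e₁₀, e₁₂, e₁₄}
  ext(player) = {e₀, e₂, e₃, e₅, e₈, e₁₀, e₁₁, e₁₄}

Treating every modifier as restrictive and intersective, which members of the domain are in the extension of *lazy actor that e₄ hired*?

⟦that e₄ hired⟧ = {x : ⟨e₄, x⟩ ∈ ⟦hired⟧} = {e₀, e₁, e₃, e₄, e₆, e₈, e₉, e₁₀, e₁₁, e₁₂, e₁₄}
⟦actor⟧ = {e₁, e₂, e₄, e₅, e₆, e₇, e₁₀, e₁₂, e₁₄}
… ∩ ⟦that e₄ hired⟧ = {e₁, e₂, e₄, e₅, e₆, e₇, e₁₀, e₁₂, e₁₄} ∩ {e₀, e₁, e₃, e₄, e₆, e₈, e₉, e₁₀, e₁₁, e₁₂, e₁₄} = {e₁, e₄, e₆, e₁₀, e₁₂, e₁₄}
… ∩ ⟦lazy⟧ = {e₁, e₄, e₆, e₁₀, e₁₂, e₁₄} ∩ {e₀, e₃, e₄, e₅, e₇, e₉, e₁₂, e₁₃} = {e₄, e₁₂}
So ⟦lazy actor that e₄ hired⟧ = {e₄, e₁₂}.

{e₄, e₁₂}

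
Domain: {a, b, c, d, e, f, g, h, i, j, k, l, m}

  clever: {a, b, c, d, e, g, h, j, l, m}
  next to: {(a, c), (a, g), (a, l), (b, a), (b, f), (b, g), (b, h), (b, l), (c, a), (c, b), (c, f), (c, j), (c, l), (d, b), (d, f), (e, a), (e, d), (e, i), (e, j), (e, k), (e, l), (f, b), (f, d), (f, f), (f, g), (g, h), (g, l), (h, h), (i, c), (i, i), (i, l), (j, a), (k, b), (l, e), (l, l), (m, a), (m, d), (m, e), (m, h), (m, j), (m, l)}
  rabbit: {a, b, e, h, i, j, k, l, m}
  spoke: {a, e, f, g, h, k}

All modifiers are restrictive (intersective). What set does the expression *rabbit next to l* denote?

⟦next to l⟧ = {x : ⟨x, l⟩ ∈ ⟦next to⟧} = {a, b, c, e, g, i, l, m}
⟦rabbit⟧ = {a, b, e, h, i, j, k, l, m}
… ∩ ⟦next to l⟧ = {a, b, e, h, i, j, k, l, m} ∩ {a, b, c, e, g, i, l, m} = {a, b, e, i, l, m}
So ⟦rabbit next to l⟧ = {a, b, e, i, l, m}.

{a, b, e, i, l, m}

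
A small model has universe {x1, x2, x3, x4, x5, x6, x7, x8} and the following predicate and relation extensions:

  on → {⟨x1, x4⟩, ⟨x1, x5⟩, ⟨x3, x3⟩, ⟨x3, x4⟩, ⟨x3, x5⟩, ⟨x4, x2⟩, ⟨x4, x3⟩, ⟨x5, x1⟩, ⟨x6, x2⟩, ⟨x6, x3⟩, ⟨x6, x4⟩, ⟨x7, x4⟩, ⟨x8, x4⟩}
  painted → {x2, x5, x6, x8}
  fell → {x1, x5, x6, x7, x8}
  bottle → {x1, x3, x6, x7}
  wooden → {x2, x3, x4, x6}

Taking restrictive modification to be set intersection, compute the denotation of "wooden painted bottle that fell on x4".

{x6}

⟦that fell⟧ = ⟦fell⟧ = {x1, x5, x6, x7, x8}
⟦on x4⟧ = {x : ⟨x, x4⟩ ∈ ⟦on⟧} = {x1, x3, x6, x7, x8}
⟦bottle⟧ = {x1, x3, x6, x7}
… ∩ ⟦that fell⟧ = {x1, x3, x6, x7} ∩ {x1, x5, x6, x7, x8} = {x1, x6, x7}
… ∩ ⟦on x4⟧ = {x1, x6, x7} ∩ {x1, x3, x6, x7, x8} = {x1, x6, x7}
… ∩ ⟦wooden⟧ = {x1, x6, x7} ∩ {x2, x3, x4, x6} = {x6}
… ∩ ⟦painted⟧ = {x6} ∩ {x2, x5, x6, x8} = {x6}
So ⟦wooden painted bottle that fell on x4⟧ = {x6}.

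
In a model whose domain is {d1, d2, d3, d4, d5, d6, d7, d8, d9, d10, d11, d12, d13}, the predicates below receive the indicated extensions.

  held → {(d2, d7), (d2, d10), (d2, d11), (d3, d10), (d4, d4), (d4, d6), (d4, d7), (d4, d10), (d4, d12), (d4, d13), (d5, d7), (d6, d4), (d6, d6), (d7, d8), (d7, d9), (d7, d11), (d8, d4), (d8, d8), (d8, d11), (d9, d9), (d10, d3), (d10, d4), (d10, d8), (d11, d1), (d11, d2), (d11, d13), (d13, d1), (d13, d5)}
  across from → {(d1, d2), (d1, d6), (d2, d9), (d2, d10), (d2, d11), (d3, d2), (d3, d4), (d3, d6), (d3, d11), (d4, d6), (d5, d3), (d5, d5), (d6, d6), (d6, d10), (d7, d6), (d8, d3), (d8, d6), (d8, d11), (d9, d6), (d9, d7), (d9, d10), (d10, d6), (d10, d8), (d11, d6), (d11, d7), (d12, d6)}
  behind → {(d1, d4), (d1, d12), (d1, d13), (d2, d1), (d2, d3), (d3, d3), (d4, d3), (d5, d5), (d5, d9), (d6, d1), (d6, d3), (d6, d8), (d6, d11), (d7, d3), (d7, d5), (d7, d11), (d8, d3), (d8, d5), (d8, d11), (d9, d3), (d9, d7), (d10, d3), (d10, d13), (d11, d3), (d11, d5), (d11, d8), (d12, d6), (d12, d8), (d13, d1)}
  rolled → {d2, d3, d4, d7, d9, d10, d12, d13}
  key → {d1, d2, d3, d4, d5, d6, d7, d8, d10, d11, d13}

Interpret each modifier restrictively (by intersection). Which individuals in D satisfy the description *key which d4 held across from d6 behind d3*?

{d4, d6, d7, d10}

⟦which d4 held⟧ = {x : ⟨d4, x⟩ ∈ ⟦held⟧} = {d4, d6, d7, d10, d12, d13}
⟦across from d6⟧ = {x : ⟨x, d6⟩ ∈ ⟦across from⟧} = {d1, d3, d4, d6, d7, d8, d9, d10, d11, d12}
⟦behind d3⟧ = {x : ⟨x, d3⟩ ∈ ⟦behind⟧} = {d2, d3, d4, d6, d7, d8, d9, d10, d11}
⟦key⟧ = {d1, d2, d3, d4, d5, d6, d7, d8, d10, d11, d13}
… ∩ ⟦which d4 held⟧ = {d1, d2, d3, d4, d5, d6, d7, d8, d10, d11, d13} ∩ {d4, d6, d7, d10, d12, d13} = {d4, d6, d7, d10, d13}
… ∩ ⟦across from d6⟧ = {d4, d6, d7, d10, d13} ∩ {d1, d3, d4, d6, d7, d8, d9, d10, d11, d12} = {d4, d6, d7, d10}
… ∩ ⟦behind d3⟧ = {d4, d6, d7, d10} ∩ {d2, d3, d4, d6, d7, d8, d9, d10, d11} = {d4, d6, d7, d10}
So ⟦key which d4 held across from d6 behind d3⟧ = {d4, d6, d7, d10}.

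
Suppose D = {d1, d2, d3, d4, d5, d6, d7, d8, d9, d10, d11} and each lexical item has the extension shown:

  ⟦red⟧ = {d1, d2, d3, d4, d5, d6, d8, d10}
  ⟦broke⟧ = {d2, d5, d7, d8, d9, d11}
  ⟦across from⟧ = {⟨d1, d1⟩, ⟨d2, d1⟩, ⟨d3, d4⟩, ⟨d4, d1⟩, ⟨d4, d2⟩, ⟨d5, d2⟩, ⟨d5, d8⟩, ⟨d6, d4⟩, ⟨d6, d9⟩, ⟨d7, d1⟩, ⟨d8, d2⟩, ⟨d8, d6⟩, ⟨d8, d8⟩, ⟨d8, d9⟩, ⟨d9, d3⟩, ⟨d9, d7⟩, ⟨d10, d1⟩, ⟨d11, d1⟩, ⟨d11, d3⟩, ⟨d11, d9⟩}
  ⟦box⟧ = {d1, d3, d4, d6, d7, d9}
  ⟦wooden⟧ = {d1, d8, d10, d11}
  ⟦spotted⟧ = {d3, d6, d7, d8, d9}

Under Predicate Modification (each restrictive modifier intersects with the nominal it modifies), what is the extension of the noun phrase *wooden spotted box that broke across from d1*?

⟦that broke⟧ = ⟦broke⟧ = {d2, d5, d7, d8, d9, d11}
⟦across from d1⟧ = {x : ⟨x, d1⟩ ∈ ⟦across from⟧} = {d1, d2, d4, d7, d10, d11}
⟦box⟧ = {d1, d3, d4, d6, d7, d9}
… ∩ ⟦that broke⟧ = {d1, d3, d4, d6, d7, d9} ∩ {d2, d5, d7, d8, d9, d11} = {d7, d9}
… ∩ ⟦across from d1⟧ = {d7, d9} ∩ {d1, d2, d4, d7, d10, d11} = {d7}
… ∩ ⟦wooden⟧ = {d7} ∩ {d1, d8, d10, d11} = ∅
… ∩ ⟦spotted⟧ = ∅ ∩ {d3, d6, d7, d8, d9} = ∅
So ⟦wooden spotted box that broke across from d1⟧ = { }.

{ }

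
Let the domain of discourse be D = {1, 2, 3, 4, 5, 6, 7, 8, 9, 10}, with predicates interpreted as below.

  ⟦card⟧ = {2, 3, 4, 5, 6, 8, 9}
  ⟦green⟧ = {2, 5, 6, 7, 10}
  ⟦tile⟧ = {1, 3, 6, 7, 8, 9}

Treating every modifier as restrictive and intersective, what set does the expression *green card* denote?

⟦card⟧ = {2, 3, 4, 5, 6, 8, 9}
… ∩ ⟦green⟧ = {2, 3, 4, 5, 6, 8, 9} ∩ {2, 5, 6, 7, 10} = {2, 5, 6}
So ⟦green card⟧ = {2, 5, 6}.

{2, 5, 6}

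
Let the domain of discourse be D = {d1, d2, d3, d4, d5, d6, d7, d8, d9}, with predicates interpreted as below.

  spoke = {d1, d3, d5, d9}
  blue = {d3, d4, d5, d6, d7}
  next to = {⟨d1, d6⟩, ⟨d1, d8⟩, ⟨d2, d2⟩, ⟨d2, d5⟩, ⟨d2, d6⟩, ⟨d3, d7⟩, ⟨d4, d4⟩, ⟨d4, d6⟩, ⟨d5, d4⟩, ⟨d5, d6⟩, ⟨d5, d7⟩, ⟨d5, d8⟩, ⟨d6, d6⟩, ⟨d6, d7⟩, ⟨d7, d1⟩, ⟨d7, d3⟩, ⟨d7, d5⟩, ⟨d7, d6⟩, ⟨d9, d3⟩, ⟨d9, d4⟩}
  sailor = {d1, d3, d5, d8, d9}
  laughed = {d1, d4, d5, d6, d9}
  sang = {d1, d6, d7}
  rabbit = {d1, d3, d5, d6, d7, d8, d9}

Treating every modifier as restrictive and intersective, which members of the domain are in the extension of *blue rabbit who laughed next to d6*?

{d5, d6}

⟦who laughed⟧ = ⟦laughed⟧ = {d1, d4, d5, d6, d9}
⟦next to d6⟧ = {x : ⟨x, d6⟩ ∈ ⟦next to⟧} = {d1, d2, d4, d5, d6, d7}
⟦rabbit⟧ = {d1, d3, d5, d6, d7, d8, d9}
… ∩ ⟦who laughed⟧ = {d1, d3, d5, d6, d7, d8, d9} ∩ {d1, d4, d5, d6, d9} = {d1, d5, d6, d9}
… ∩ ⟦next to d6⟧ = {d1, d5, d6, d9} ∩ {d1, d2, d4, d5, d6, d7} = {d1, d5, d6}
… ∩ ⟦blue⟧ = {d1, d5, d6} ∩ {d3, d4, d5, d6, d7} = {d5, d6}
So ⟦blue rabbit who laughed next to d6⟧ = {d5, d6}.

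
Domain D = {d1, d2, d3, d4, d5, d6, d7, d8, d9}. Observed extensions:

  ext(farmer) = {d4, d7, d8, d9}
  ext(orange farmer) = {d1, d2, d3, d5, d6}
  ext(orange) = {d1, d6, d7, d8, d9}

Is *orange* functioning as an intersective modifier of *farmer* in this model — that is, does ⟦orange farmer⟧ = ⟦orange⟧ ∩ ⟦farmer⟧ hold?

no

⟦orange⟧ ∩ ⟦farmer⟧ = {d1, d6, d7, d8, d9} ∩ {d4, d7, d8, d9} = {d7, d8, d9}
Observed ⟦orange farmer⟧ = {d1, d2, d3, d5, d6}.
These differ, so the modifier is not intersective in this model.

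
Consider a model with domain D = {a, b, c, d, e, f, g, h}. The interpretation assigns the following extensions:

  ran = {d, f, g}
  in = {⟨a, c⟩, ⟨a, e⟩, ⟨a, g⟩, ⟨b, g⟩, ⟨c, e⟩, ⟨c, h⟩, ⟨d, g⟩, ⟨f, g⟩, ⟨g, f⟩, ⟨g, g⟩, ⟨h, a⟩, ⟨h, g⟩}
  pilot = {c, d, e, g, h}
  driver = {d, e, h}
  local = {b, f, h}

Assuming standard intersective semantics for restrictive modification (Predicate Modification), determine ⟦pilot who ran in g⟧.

{d, g}

⟦who ran⟧ = ⟦ran⟧ = {d, f, g}
⟦in g⟧ = {x : ⟨x, g⟩ ∈ ⟦in⟧} = {a, b, d, f, g, h}
⟦pilot⟧ = {c, d, e, g, h}
… ∩ ⟦who ran⟧ = {c, d, e, g, h} ∩ {d, f, g} = {d, g}
… ∩ ⟦in g⟧ = {d, g} ∩ {a, b, d, f, g, h} = {d, g}
So ⟦pilot who ran in g⟧ = {d, g}.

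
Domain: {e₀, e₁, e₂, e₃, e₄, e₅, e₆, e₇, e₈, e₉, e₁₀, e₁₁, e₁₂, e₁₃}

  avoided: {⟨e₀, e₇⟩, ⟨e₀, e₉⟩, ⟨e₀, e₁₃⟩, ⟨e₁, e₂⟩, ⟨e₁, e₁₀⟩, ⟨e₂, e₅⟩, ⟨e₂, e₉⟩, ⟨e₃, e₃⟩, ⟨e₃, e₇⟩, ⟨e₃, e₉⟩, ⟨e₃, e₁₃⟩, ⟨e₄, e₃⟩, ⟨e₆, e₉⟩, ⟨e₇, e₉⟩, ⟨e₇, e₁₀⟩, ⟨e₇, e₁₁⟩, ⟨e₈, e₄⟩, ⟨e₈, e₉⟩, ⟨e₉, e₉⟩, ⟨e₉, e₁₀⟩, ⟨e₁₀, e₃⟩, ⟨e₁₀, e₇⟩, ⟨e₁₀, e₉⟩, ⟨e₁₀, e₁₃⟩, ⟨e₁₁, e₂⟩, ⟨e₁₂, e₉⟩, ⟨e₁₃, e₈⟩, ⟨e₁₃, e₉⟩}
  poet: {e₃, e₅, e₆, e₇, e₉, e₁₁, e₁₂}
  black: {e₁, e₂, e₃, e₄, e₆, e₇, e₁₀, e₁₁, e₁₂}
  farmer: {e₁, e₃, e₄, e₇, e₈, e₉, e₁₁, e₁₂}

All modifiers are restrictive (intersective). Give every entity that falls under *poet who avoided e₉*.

⟦who avoided e₉⟧ = {x : ⟨x, e₉⟩ ∈ ⟦avoided⟧} = {e₀, e₂, e₃, e₆, e₇, e₈, e₉, e₁₀, e₁₂, e₁₃}
⟦poet⟧ = {e₃, e₅, e₆, e₇, e₉, e₁₁, e₁₂}
… ∩ ⟦who avoided e₉⟧ = {e₃, e₅, e₆, e₇, e₉, e₁₁, e₁₂} ∩ {e₀, e₂, e₃, e₆, e₇, e₈, e₉, e₁₀, e₁₂, e₁₃} = {e₃, e₆, e₇, e₉, e₁₂}
So ⟦poet who avoided e₉⟧ = {e₃, e₆, e₇, e₉, e₁₂}.

{e₃, e₆, e₇, e₉, e₁₂}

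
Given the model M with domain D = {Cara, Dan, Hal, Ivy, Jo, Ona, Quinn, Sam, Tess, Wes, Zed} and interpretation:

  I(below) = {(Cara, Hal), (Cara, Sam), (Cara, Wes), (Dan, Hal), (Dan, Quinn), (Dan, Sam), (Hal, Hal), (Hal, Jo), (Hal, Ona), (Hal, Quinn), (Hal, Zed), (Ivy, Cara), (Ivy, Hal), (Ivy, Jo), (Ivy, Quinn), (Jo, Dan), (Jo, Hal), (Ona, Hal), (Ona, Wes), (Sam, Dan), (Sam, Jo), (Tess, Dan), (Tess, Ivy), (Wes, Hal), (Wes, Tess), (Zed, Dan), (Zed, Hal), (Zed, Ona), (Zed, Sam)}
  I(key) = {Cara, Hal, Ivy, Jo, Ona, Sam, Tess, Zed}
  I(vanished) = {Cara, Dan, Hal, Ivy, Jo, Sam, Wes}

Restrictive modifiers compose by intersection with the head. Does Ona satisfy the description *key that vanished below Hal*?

no

⟦that vanished⟧ = ⟦vanished⟧ = {Cara, Dan, Hal, Ivy, Jo, Sam, Wes}
⟦below Hal⟧ = {x : ⟨x, Hal⟩ ∈ ⟦below⟧} = {Cara, Dan, Hal, Ivy, Jo, Ona, Wes, Zed}
⟦key⟧ = {Cara, Hal, Ivy, Jo, Ona, Sam, Tess, Zed}
… ∩ ⟦that vanished⟧ = {Cara, Hal, Ivy, Jo, Ona, Sam, Tess, Zed} ∩ {Cara, Dan, Hal, Ivy, Jo, Sam, Wes} = {Cara, Hal, Ivy, Jo, Sam}
… ∩ ⟦below Hal⟧ = {Cara, Hal, Ivy, Jo, Sam} ∩ {Cara, Dan, Hal, Ivy, Jo, Ona, Wes, Zed} = {Cara, Hal, Ivy, Jo}
⟦key that vanished below Hal⟧ = {Cara, Hal, Ivy, Jo}; Ona ∉ this set.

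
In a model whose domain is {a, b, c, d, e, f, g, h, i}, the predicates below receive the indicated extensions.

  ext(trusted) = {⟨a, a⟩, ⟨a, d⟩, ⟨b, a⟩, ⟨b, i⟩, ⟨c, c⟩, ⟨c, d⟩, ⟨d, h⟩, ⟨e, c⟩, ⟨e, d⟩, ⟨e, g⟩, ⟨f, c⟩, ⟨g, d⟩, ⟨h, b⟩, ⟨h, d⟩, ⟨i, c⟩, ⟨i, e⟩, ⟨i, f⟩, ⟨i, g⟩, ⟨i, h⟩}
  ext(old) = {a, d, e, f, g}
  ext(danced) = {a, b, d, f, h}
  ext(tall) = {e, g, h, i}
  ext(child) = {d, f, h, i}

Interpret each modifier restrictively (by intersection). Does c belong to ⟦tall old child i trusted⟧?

⟦i trusted⟧ = {x : ⟨i, x⟩ ∈ ⟦trusted⟧} = {c, e, f, g, h}
⟦child⟧ = {d, f, h, i}
… ∩ ⟦i trusted⟧ = {d, f, h, i} ∩ {c, e, f, g, h} = {f, h}
… ∩ ⟦tall⟧ = {f, h} ∩ {e, g, h, i} = {h}
… ∩ ⟦old⟧ = {h} ∩ {a, d, e, f, g} = ∅
⟦tall old child i trusted⟧ = ∅; c ∉ this set.

no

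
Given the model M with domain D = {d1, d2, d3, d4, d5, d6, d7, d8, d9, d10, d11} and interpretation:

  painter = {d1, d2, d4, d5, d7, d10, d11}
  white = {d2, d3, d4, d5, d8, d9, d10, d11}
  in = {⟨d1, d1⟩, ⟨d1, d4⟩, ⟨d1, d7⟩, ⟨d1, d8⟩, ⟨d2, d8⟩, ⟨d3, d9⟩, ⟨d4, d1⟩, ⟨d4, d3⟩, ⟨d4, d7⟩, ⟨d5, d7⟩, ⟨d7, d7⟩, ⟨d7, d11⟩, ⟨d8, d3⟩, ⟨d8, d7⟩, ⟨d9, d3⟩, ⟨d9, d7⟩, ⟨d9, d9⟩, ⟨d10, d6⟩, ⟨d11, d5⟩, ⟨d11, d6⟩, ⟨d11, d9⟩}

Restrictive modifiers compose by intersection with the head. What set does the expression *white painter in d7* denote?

⟦in d7⟧ = {x : ⟨x, d7⟩ ∈ ⟦in⟧} = {d1, d4, d5, d7, d8, d9}
⟦painter⟧ = {d1, d2, d4, d5, d7, d10, d11}
… ∩ ⟦in d7⟧ = {d1, d2, d4, d5, d7, d10, d11} ∩ {d1, d4, d5, d7, d8, d9} = {d1, d4, d5, d7}
… ∩ ⟦white⟧ = {d1, d4, d5, d7} ∩ {d2, d3, d4, d5, d8, d9, d10, d11} = {d4, d5}
So ⟦white painter in d7⟧ = {d4, d5}.

{d4, d5}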